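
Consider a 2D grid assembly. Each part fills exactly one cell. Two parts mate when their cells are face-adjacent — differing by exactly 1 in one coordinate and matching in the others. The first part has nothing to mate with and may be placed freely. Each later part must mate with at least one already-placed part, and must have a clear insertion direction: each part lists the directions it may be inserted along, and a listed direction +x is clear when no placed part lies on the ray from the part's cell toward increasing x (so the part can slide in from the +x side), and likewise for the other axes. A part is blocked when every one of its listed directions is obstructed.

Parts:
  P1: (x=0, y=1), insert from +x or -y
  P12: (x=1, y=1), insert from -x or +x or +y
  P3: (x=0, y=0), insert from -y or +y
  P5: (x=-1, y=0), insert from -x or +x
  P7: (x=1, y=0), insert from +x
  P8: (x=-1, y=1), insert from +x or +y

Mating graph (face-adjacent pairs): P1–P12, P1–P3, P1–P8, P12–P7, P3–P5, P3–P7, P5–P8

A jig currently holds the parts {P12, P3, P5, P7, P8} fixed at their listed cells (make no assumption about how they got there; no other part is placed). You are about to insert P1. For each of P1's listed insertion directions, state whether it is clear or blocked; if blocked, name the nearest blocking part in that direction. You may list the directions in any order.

+x: blocked by P12; -y: blocked by P3

+x: nearest on ray is P12@(1, 1) ⇒ blocked
-y: nearest on ray is P3@(0, 0) ⇒ blocked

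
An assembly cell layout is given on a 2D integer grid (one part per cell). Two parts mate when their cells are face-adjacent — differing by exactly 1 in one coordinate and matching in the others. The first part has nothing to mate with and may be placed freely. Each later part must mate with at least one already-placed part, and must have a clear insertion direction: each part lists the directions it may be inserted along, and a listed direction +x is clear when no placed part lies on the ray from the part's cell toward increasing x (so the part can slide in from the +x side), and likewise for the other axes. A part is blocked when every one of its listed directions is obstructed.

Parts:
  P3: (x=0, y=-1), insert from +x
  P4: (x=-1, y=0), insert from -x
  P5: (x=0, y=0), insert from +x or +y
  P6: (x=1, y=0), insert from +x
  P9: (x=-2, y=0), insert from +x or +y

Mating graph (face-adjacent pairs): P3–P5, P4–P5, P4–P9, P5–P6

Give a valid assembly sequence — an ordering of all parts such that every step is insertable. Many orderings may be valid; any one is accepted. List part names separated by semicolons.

1. P5@(0, 0) [+x clear] — {P5}
2. P3@(0, -1) [+x clear] — {P3, P5}
3. P4@(-1, 0) [-x clear] — {P3, P4, P5}
4. P9@(-2, 0) [+y clear] — {P3, P4, P5, P9}
5. P6@(1, 0) [+x clear] — {P3, P4, P5, P6, P9}

P5; P3; P4; P9; P6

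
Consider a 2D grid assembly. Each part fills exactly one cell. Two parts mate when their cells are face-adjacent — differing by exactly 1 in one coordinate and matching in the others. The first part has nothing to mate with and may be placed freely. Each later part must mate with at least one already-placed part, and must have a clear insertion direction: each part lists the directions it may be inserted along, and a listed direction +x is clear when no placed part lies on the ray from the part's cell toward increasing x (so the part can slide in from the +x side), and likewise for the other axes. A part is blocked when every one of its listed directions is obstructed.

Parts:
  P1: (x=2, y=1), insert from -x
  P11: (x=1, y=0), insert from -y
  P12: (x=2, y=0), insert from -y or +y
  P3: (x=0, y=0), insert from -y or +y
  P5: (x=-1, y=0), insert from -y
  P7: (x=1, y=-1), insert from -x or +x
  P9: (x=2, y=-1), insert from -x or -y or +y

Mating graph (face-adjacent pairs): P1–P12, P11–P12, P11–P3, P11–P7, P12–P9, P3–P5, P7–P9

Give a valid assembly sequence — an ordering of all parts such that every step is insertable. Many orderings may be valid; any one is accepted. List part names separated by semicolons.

P12; P9; P1; P11; P7; P3; P5

1. P12@(2, 0) [-y clear] — {P12}
2. P9@(2, -1) [-x clear] — {P12, P9}
3. P1@(2, 1) [-x clear] — {P1, P12, P9}
4. P11@(1, 0) [-y clear] — {P1, P11, P12, P9}
5. P7@(1, -1) [-x clear] — {P1, P11, P12, P7, P9}
6. P3@(0, 0) [-y clear] — {P1, P11, P12, P3, P7, P9}
7. P5@(-1, 0) [-y clear] — {P1, P11, P12, P3, P5, P7, P9}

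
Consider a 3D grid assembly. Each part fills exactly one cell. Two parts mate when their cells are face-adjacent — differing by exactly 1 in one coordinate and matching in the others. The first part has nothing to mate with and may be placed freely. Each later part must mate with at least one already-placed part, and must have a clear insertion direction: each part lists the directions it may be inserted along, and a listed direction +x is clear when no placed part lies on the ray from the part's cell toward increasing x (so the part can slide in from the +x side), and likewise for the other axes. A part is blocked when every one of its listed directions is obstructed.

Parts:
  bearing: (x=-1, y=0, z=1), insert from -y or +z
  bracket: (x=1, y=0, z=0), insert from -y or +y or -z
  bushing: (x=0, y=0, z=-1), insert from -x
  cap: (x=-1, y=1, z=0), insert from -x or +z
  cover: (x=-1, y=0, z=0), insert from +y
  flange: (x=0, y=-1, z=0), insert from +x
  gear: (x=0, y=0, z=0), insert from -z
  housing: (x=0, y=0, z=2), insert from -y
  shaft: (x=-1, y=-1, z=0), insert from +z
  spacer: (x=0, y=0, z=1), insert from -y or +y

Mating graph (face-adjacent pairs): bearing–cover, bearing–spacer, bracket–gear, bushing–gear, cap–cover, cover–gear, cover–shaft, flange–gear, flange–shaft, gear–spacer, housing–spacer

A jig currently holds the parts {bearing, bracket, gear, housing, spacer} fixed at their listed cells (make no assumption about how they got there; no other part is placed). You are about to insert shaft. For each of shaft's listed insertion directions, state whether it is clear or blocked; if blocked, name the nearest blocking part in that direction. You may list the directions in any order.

+z: clear

+z: ray from shaft(-1, -1, 0) has no placed part ⇒ clear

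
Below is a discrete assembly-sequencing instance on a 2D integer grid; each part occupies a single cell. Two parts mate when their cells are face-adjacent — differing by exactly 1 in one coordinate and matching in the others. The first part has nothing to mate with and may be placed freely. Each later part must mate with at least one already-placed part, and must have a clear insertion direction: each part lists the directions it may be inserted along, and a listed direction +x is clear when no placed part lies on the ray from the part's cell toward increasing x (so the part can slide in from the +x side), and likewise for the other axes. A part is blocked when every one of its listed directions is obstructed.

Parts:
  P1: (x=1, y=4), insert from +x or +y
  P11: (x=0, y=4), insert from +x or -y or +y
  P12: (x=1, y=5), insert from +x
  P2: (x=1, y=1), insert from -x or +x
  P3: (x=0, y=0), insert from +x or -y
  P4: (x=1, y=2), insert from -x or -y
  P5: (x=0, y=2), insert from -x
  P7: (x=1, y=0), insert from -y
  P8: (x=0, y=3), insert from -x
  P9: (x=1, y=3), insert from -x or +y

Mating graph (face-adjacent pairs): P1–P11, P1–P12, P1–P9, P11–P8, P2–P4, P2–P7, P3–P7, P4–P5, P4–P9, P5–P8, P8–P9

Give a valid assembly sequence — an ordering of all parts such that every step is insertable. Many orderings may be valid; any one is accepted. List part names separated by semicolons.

P2; P7; P4; P3; P5; P8; P11; P9; P1; P12

1. P2@(1, 1) [-x clear] — {P2}
2. P7@(1, 0) [-y clear] — {P2, P7}
3. P4@(1, 2) [-x clear] — {P2, P4, P7}
4. P3@(0, 0) [-y clear] — {P2, P3, P4, P7}
5. P5@(0, 2) [-x clear] — {P2, P3, P4, P5, P7}
6. P8@(0, 3) [-x clear] — {P2, P3, P4, P5, P7, P8}
7. P11@(0, 4) [+x clear] — {P11, P2, P3, P4, P5, P7, P8}
8. P9@(1, 3) [+y clear] — {P11, P2, P3, P4, P5, P7, P8, P9}
9. P1@(1, 4) [+x clear] — {P1, P11, P2, P3, P4, P5, P7, P8, P9}
10. P12@(1, 5) [+x clear] — {P1, P11, P12, P2, P3, P4, P5, P7, P8, P9}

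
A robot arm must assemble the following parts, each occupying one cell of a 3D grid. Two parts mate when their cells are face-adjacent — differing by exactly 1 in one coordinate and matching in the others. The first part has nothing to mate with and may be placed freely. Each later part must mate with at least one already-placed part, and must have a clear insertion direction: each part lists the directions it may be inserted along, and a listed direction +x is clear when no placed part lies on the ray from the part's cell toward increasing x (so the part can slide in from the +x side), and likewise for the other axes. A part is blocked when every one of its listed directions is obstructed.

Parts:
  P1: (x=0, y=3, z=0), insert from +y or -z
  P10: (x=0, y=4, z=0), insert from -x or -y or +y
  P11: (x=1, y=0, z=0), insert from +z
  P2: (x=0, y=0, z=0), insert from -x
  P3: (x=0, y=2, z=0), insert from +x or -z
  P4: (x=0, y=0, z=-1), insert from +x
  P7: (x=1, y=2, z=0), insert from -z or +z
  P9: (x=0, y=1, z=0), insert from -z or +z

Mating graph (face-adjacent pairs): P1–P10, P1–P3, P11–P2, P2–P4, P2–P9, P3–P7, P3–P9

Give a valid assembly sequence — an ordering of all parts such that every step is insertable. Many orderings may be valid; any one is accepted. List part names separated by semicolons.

1. P7@(1, 2, 0) [-z clear] — {P7}
2. P3@(0, 2, 0) [-z clear] — {P3, P7}
3. P1@(0, 3, 0) [+y clear] — {P1, P3, P7}
4. P9@(0, 1, 0) [-z clear] — {P1, P3, P7, P9}
5. P10@(0, 4, 0) [-x clear] — {P1, P10, P3, P7, P9}
6. P2@(0, 0, 0) [-x clear] — {P1, P10, P2, P3, P7, P9}
7. P4@(0, 0, -1) [+x clear] — {P1, P10, P2, P3, P4, P7, P9}
8. P11@(1, 0, 0) [+z clear] — {P1, P10, P11, P2, P3, P4, P7, P9}

P7; P3; P1; P9; P10; P2; P4; P11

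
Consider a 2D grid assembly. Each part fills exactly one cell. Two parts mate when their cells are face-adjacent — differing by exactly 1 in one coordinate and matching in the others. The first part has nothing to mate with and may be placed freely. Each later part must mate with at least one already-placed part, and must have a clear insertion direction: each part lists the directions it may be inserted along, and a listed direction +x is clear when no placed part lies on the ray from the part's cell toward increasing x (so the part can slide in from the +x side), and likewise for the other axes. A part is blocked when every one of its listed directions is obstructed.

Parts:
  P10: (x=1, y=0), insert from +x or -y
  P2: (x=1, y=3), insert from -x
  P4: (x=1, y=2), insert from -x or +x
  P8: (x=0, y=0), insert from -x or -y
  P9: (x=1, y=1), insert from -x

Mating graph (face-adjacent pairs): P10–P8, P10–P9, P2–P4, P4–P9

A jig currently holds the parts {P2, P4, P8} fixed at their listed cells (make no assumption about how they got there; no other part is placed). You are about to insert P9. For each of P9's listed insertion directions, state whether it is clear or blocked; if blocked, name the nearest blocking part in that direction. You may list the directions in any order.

-x: clear

-x: ray from P9(1, 1) has no placed part ⇒ clear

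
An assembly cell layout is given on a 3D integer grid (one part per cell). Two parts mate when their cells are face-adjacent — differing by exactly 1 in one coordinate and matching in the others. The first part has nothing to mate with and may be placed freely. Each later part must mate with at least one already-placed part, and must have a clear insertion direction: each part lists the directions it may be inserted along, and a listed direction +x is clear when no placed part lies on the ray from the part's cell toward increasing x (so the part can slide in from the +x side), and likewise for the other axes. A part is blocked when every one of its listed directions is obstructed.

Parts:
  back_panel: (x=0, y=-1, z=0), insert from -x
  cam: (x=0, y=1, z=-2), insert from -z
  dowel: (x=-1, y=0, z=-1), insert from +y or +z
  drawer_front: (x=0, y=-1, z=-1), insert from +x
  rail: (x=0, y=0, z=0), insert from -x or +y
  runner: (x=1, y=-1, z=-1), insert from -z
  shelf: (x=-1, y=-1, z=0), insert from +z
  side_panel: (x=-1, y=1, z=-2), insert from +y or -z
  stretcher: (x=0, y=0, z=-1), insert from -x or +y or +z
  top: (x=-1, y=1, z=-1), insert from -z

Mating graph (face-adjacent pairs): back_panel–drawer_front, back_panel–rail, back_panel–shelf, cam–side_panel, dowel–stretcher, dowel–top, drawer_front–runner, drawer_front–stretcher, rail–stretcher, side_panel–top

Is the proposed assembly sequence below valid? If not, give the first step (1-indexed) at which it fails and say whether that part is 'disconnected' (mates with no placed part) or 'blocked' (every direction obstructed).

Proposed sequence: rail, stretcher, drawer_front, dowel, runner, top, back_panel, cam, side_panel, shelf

1. rail@(0, 0, 0) [-x clear] — {rail}
2. stretcher@(0, 0, -1) [-x clear] — {rail, stretcher}
3. drawer_front@(0, -1, -1) [+x clear] — {drawer_front, rail, stretcher}
4. dowel@(-1, 0, -1) [+y clear] — {dowel, drawer_front, rail, stretcher}
5. runner@(1, -1, -1) [-z clear] — {dowel, drawer_front, rail, runner, stretcher}
6. top@(-1, 1, -1) [-z clear] — {dowel, drawer_front, rail, runner, stretcher, top}
7. back_panel@(0, -1, 0) [-x clear] — {back_panel, dowel, drawer_front, rail, runner, stretcher, top}
8. cam@(0, 1, -2) — no placed neighbour ⇒ disconnected

Invalid at step 8 (disconnected)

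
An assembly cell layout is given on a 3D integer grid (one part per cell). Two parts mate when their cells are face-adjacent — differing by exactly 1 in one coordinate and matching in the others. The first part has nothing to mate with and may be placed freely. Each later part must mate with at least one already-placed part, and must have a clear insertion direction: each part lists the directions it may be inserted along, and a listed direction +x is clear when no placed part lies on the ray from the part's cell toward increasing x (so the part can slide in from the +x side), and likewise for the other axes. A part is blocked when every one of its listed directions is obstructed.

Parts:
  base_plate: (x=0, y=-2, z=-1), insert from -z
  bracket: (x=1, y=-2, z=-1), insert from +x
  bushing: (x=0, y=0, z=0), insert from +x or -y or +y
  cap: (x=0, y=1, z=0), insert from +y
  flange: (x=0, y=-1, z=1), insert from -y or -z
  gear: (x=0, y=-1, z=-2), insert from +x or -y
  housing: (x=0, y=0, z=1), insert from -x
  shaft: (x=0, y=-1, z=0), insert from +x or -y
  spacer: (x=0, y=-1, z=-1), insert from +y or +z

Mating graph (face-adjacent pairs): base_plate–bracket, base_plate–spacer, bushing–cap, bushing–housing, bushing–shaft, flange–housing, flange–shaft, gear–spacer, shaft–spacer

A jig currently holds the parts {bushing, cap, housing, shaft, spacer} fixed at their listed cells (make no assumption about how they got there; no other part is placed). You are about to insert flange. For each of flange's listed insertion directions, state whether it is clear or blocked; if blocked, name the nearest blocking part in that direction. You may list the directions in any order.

-y: ray from flange(0, -1, 1) has no placed part ⇒ clear
-z: nearest on ray is shaft@(0, -1, 0) ⇒ blocked

-y: clear; -z: blocked by shaft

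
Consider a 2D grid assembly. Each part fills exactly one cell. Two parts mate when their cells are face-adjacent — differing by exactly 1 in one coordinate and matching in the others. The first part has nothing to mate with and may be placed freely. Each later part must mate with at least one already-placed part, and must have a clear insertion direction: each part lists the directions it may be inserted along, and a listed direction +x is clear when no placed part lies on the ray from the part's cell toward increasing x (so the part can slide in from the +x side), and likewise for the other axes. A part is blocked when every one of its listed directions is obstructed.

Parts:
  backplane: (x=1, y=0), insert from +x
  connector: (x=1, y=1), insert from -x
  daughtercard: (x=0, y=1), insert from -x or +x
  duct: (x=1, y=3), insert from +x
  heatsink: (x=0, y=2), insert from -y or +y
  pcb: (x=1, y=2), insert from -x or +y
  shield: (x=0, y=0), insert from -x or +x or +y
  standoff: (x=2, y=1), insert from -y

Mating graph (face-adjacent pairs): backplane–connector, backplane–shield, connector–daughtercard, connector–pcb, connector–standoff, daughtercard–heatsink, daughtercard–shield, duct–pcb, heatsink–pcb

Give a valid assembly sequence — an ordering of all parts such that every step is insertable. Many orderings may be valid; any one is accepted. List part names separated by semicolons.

1. pcb@(1, 2) [-x clear] — {pcb}
2. heatsink@(0, 2) [-y clear] — {heatsink, pcb}
3. duct@(1, 3) [+x clear] — {duct, heatsink, pcb}
4. connector@(1, 1) [-x clear] — {connector, duct, heatsink, pcb}
5. backplane@(1, 0) [+x clear] — {backplane, connector, duct, heatsink, pcb}
6. shield@(0, 0) [-x clear] — {backplane, connector, duct, heatsink, pcb, shield}
7. standoff@(2, 1) [-y clear] — {backplane, connector, duct, heatsink, pcb, shield, standoff}
8. daughtercard@(0, 1) [-x clear] — {backplane, connector, daughtercard, duct, heatsink, pcb, shield, standoff}

pcb; heatsink; duct; connector; backplane; shield; standoff; daughtercard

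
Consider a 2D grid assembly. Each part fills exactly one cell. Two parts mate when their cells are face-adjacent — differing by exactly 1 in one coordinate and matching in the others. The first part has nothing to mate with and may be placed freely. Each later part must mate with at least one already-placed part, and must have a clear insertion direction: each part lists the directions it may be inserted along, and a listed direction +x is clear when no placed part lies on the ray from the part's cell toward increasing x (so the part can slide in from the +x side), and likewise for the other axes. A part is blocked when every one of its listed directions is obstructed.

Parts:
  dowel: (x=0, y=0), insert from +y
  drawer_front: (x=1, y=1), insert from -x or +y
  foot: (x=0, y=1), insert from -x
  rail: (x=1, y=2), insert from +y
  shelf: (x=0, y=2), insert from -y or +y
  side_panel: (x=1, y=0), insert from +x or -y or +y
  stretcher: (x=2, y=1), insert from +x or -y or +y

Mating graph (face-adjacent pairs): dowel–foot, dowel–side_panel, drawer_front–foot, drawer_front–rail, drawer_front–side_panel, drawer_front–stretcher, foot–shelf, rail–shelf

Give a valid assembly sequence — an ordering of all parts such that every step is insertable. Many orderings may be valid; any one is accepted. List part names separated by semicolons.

1. stretcher@(2, 1) [+x clear] — {stretcher}
2. drawer_front@(1, 1) [-x clear] — {drawer_front, stretcher}
3. side_panel@(1, 0) [+x clear] — {drawer_front, side_panel, stretcher}
4. dowel@(0, 0) [+y clear] — {dowel, drawer_front, side_panel, stretcher}
5. foot@(0, 1) [-x clear] — {dowel, drawer_front, foot, side_panel, stretcher}
6. shelf@(0, 2) [+y clear] — {dowel, drawer_front, foot, shelf, side_panel, stretcher}
7. rail@(1, 2) [+y clear] — {dowel, drawer_front, foot, rail, shelf, side_panel, stretcher}

stretcher; drawer_front; side_panel; dowel; foot; shelf; rail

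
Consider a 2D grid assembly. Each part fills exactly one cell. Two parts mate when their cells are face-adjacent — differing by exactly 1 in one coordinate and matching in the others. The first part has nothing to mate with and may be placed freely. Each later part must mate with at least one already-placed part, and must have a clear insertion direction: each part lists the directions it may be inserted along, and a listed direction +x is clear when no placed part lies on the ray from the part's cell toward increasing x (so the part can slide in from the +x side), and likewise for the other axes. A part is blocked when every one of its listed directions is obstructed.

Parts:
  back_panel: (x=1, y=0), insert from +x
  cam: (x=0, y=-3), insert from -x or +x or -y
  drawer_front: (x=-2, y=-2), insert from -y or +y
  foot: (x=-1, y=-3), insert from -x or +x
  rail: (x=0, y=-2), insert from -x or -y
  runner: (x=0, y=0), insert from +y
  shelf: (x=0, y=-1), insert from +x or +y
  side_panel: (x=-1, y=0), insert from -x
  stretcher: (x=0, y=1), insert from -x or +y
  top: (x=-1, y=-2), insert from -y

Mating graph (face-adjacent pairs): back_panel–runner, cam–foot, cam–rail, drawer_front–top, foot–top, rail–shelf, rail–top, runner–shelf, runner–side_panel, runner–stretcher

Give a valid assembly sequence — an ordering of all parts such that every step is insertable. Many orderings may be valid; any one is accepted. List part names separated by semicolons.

rail; cam; top; foot; drawer_front; shelf; runner; stretcher; back_panel; side_panel

1. rail@(0, -2) [-x clear] — {rail}
2. cam@(0, -3) [-x clear] — {cam, rail}
3. top@(-1, -2) [-y clear] — {cam, rail, top}
4. foot@(-1, -3) [-x clear] — {cam, foot, rail, top}
5. drawer_front@(-2, -2) [-y clear] — {cam, drawer_front, foot, rail, top}
6. shelf@(0, -1) [+x clear] — {cam, drawer_front, foot, rail, shelf, top}
7. runner@(0, 0) [+y clear] — {cam, drawer_front, foot, rail, runner, shelf, top}
8. stretcher@(0, 1) [-x clear] — {cam, drawer_front, foot, rail, runner, shelf, stretcher, top}
9. back_panel@(1, 0) [+x clear] — {back_panel, cam, drawer_front, foot, rail, runner, shelf, stretcher, top}
10. side_panel@(-1, 0) [-x clear] — {back_panel, cam, drawer_front, foot, rail, runner, shelf, side_panel, stretcher, top}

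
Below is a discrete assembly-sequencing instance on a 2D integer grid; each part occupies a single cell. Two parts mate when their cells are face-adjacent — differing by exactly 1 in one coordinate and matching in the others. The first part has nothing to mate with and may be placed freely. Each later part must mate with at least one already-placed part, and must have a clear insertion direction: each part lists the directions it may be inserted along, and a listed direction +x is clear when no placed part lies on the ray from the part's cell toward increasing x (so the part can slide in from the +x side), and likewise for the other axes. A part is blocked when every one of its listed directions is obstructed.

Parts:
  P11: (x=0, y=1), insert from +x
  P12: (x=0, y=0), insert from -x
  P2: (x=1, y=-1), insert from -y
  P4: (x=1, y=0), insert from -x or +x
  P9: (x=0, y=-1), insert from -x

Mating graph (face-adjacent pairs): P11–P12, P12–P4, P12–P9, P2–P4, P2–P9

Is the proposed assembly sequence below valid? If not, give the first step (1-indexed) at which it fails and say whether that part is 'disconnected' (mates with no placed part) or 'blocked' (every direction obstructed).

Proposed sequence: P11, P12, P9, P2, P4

1. P11@(0, 1) [+x clear] — {P11}
2. P12@(0, 0) [-x clear] — {P11, P12}
3. P9@(0, -1) [-x clear] — {P11, P12, P9}
4. P2@(1, -1) [-y clear] — {P11, P12, P2, P9}
5. P4@(1, 0) [+x clear] — {P11, P12, P2, P4, P9}

Valid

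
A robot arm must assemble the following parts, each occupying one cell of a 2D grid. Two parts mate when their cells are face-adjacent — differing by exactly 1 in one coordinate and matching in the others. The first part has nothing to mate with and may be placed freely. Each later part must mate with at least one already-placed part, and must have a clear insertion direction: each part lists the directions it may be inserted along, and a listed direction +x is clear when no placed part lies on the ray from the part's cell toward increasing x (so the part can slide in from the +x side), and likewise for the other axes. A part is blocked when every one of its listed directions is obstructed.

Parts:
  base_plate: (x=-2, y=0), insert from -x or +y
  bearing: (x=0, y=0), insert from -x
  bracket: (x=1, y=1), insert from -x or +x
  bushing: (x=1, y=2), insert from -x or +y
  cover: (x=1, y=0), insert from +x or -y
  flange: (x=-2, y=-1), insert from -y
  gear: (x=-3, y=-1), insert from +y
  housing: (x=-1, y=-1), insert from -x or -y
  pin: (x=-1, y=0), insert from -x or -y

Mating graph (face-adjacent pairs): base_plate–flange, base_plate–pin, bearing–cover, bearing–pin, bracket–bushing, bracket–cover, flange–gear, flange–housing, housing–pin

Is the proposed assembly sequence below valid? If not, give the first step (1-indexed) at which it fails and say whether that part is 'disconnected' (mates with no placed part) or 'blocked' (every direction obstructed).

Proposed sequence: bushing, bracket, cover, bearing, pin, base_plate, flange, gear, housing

Valid

1. bushing@(1, 2) [-x clear] — {bushing}
2. bracket@(1, 1) [-x clear] — {bracket, bushing}
3. cover@(1, 0) [+x clear] — {bracket, bushing, cover}
4. bearing@(0, 0) [-x clear] — {bearing, bracket, bushing, cover}
5. pin@(-1, 0) [-x clear] — {bearing, bracket, bushing, cover, pin}
6. base_plate@(-2, 0) [-x clear] — {base_plate, bearing, bracket, bushing, cover, pin}
7. flange@(-2, -1) [-y clear] — {base_plate, bearing, bracket, bushing, cover, flange, pin}
8. gear@(-3, -1) [+y clear] — {base_plate, bearing, bracket, bushing, cover, flange, gear, pin}
9. housing@(-1, -1) [-y clear] — {base_plate, bearing, bracket, bushing, cover, flange, gear, housing, pin}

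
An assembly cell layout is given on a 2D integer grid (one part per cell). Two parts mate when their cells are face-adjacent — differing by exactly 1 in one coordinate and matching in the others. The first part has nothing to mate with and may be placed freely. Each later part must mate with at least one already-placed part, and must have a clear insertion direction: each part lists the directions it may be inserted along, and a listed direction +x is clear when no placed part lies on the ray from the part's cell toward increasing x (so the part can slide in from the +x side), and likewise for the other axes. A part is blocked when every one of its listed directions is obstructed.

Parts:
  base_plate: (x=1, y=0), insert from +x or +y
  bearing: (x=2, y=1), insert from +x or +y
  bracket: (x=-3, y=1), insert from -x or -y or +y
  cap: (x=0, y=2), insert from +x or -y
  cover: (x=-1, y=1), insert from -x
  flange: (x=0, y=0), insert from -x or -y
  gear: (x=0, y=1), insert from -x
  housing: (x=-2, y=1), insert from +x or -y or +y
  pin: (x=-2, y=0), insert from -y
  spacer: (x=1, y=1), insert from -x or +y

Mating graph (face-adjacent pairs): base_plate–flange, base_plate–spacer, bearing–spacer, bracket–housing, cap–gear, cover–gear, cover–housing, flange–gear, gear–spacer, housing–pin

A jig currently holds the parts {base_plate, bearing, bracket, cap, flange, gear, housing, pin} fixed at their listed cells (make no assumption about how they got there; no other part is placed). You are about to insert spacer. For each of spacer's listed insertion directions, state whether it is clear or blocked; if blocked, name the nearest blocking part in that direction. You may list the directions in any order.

+y: clear; -x: blocked by gear

-x: nearest on ray is gear@(0, 1) ⇒ blocked
+y: ray from spacer(1, 1) has no placed part ⇒ clear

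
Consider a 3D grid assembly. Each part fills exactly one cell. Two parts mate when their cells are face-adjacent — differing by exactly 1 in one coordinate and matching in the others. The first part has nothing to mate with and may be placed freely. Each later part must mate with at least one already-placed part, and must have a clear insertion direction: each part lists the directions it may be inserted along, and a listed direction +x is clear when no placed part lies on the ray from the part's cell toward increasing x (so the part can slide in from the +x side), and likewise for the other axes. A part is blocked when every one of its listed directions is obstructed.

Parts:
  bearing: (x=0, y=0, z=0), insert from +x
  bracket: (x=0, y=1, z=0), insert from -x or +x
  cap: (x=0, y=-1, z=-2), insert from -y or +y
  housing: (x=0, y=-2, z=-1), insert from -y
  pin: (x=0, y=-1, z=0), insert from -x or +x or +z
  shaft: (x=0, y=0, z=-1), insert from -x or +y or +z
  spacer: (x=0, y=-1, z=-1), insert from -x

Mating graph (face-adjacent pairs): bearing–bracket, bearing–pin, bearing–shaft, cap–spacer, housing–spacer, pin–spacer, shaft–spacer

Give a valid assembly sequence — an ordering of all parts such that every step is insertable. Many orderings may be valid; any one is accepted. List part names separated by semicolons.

spacer; shaft; bearing; bracket; cap; housing; pin

1. spacer@(0, -1, -1) [-x clear] — {spacer}
2. shaft@(0, 0, -1) [-x clear] — {shaft, spacer}
3. bearing@(0, 0, 0) [+x clear] — {bearing, shaft, spacer}
4. bracket@(0, 1, 0) [-x clear] — {bearing, bracket, shaft, spacer}
5. cap@(0, -1, -2) [-y clear] — {bearing, bracket, cap, shaft, spacer}
6. housing@(0, -2, -1) [-y clear] — {bearing, bracket, cap, housing, shaft, spacer}
7. pin@(0, -1, 0) [-x clear] — {bearing, bracket, cap, housing, pin, shaft, spacer}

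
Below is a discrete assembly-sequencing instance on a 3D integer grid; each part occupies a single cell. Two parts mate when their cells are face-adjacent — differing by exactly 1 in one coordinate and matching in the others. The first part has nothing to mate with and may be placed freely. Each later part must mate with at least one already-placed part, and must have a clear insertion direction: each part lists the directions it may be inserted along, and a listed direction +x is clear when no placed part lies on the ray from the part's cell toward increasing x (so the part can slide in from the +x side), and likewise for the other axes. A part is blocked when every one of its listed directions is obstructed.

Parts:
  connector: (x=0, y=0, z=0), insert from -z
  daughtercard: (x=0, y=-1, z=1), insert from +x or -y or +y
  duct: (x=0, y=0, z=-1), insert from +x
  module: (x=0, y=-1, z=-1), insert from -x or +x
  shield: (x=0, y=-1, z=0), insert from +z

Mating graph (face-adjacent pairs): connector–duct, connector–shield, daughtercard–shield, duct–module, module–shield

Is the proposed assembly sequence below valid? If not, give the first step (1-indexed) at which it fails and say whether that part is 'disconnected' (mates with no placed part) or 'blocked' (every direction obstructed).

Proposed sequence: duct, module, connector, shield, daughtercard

Invalid at step 3 (blocked)

1. duct@(0, 0, -1) [+x clear] — {duct}
2. module@(0, -1, -1) [-x clear] — {duct, module}
3. connector@(0, 0, 0) — -z all obstructed ⇒ blocked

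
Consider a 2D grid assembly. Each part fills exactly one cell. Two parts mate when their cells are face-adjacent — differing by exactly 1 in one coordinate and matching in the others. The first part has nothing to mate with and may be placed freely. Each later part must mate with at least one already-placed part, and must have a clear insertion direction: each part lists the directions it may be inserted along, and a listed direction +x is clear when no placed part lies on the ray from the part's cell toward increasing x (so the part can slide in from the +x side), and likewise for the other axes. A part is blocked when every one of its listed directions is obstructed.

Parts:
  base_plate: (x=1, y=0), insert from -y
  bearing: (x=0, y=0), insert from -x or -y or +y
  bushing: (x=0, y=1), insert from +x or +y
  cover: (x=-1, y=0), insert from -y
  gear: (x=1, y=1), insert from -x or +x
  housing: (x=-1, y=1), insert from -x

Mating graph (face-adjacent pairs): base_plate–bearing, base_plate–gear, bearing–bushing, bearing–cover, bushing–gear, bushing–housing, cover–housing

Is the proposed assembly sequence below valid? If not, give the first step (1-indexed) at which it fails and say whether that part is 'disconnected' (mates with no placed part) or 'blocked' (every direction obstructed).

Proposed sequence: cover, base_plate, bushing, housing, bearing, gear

1. cover@(-1, 0) [-y clear] — {cover}
2. base_plate@(1, 0) — no placed neighbour ⇒ disconnected

Invalid at step 2 (disconnected)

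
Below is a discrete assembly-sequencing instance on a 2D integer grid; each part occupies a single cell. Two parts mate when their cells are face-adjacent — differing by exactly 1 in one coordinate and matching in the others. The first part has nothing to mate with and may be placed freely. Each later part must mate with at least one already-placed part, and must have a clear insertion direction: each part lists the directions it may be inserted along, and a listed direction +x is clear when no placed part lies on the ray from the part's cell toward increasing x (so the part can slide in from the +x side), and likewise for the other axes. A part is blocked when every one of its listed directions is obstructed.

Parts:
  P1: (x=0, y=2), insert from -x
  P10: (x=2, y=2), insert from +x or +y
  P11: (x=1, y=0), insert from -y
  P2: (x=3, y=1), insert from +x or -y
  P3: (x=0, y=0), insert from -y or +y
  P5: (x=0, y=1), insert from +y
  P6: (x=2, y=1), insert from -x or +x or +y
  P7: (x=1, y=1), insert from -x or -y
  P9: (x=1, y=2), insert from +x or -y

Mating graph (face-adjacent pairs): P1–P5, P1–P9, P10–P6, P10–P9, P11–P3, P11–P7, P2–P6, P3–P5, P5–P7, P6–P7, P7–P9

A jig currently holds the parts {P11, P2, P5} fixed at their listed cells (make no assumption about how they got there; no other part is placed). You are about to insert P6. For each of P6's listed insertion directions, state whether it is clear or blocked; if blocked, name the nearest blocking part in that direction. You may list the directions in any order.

-x: nearest on ray is P5@(0, 1) ⇒ blocked
+x: nearest on ray is P2@(3, 1) ⇒ blocked
+y: ray from P6(2, 1) has no placed part ⇒ clear

+x: blocked by P2; +y: clear; -x: blocked by P5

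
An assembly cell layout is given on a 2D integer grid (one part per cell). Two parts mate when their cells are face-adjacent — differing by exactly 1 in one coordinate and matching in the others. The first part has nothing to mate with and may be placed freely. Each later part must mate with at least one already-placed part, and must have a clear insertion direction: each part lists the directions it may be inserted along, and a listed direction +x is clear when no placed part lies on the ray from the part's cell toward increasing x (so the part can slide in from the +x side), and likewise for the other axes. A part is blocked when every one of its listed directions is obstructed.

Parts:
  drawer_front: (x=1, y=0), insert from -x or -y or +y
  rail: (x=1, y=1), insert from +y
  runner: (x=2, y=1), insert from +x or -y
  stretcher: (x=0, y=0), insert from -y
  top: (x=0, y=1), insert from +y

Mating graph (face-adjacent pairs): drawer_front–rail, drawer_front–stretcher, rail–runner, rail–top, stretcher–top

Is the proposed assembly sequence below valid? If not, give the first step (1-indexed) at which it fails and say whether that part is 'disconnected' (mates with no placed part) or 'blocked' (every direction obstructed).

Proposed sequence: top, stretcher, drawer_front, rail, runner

1. top@(0, 1) [+y clear] — {top}
2. stretcher@(0, 0) [-y clear] — {stretcher, top}
3. drawer_front@(1, 0) [-y clear] — {drawer_front, stretcher, top}
4. rail@(1, 1) [+y clear] — {drawer_front, rail, stretcher, top}
5. runner@(2, 1) [+x clear] — {drawer_front, rail, runner, stretcher, top}

Valid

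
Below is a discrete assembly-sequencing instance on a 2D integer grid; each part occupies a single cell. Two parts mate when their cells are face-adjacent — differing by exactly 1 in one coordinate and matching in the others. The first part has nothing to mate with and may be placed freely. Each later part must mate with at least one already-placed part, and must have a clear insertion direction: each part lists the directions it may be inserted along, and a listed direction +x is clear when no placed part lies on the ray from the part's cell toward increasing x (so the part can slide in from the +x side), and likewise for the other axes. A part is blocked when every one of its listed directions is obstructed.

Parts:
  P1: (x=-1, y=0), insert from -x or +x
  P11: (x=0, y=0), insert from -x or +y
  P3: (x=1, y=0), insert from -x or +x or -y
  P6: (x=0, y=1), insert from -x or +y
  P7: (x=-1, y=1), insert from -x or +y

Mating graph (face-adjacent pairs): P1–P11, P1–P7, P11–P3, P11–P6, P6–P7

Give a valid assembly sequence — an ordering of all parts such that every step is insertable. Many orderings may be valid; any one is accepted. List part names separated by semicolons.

P7; P6; P11; P1; P3

1. P7@(-1, 1) [-x clear] — {P7}
2. P6@(0, 1) [+y clear] — {P6, P7}
3. P11@(0, 0) [-x clear] — {P11, P6, P7}
4. P1@(-1, 0) [-x clear] — {P1, P11, P6, P7}
5. P3@(1, 0) [+x clear] — {P1, P11, P3, P6, P7}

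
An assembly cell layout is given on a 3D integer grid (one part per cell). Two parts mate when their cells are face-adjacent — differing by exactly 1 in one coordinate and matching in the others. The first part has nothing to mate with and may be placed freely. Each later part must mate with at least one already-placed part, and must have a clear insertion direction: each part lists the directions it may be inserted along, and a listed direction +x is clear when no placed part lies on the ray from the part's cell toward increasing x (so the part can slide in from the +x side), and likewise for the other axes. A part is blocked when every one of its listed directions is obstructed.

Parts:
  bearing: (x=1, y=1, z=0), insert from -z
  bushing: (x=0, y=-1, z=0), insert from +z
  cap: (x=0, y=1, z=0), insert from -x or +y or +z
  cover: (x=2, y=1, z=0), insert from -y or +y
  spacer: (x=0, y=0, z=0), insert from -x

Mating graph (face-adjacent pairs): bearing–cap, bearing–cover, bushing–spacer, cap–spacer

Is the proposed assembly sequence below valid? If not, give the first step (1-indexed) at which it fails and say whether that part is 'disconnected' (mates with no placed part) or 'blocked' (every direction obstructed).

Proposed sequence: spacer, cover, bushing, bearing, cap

Invalid at step 2 (disconnected)

1. spacer@(0, 0, 0) [-x clear] — {spacer}
2. cover@(2, 1, 0) — no placed neighbour ⇒ disconnected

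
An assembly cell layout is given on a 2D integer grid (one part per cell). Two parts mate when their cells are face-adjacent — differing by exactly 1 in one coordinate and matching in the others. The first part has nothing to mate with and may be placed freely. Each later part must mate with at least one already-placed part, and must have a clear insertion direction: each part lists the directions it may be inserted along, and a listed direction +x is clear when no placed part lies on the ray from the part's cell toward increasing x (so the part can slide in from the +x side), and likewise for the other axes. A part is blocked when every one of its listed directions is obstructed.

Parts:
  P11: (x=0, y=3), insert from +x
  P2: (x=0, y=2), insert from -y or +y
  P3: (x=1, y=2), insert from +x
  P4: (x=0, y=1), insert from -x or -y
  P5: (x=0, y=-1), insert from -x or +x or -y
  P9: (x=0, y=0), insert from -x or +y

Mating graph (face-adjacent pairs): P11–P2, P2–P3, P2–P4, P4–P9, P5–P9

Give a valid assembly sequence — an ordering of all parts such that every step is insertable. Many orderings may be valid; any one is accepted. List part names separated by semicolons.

1. P3@(1, 2) [+x clear] — {P3}
2. P2@(0, 2) [-y clear] — {P2, P3}
3. P11@(0, 3) [+x clear] — {P11, P2, P3}
4. P4@(0, 1) [-x clear] — {P11, P2, P3, P4}
5. P9@(0, 0) [-x clear] — {P11, P2, P3, P4, P9}
6. P5@(0, -1) [-x clear] — {P11, P2, P3, P4, P5, P9}

P3; P2; P11; P4; P9; P5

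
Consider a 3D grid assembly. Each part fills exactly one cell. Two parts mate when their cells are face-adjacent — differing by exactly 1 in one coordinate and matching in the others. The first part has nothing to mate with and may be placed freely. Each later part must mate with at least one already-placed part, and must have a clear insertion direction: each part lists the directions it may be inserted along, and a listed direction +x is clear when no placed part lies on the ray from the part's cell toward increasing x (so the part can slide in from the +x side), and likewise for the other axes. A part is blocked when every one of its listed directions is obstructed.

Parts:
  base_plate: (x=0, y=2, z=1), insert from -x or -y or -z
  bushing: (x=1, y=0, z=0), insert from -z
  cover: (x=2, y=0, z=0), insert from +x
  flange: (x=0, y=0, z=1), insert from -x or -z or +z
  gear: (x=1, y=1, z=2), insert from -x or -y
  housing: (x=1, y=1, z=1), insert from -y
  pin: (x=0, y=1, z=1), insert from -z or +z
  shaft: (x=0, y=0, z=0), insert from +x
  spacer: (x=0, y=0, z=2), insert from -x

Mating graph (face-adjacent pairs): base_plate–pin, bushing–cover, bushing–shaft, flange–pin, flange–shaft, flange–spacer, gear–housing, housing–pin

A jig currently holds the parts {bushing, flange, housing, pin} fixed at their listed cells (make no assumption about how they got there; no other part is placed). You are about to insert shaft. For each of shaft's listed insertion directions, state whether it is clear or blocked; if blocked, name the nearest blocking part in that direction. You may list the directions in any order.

+x: nearest on ray is bushing@(1, 0, 0) ⇒ blocked

+x: blocked by bushing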